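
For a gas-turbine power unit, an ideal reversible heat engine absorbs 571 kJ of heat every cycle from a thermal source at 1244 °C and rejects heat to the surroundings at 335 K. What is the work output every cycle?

W ≈ 444.9 kJ

T_H = 1244 °C → 1244 + 273.15 = 1517.15 K.
Since the cycle is reversible, η = 1 − T_C/T_H = 1 − 335.00/1517.15 = 0.7792.
W = η·Q_H = 0.7792 × 571 = 444.9 kJ.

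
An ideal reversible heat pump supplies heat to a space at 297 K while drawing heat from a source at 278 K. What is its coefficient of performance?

For a reversible heat pump, COP_HP = T_H/(T_H − T_C) = 297.00/(297.00 − 278.00) = 15.63.

COP_HP ≈ 15.63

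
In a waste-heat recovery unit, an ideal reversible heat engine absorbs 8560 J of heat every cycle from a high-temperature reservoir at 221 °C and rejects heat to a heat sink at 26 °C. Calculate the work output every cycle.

T_H = 221 °C → 221 + 273.15 = 494.15 K.
T_C = 26 °C → 26 + 273.15 = 299.15 K.
Carnot efficiency: η = 1 − T_C/T_H = 1 − 299.15/494.15 = 0.3946.
W = η·Q_H = 0.3946 × 8560 = 3378 J.

W ≈ 3378 J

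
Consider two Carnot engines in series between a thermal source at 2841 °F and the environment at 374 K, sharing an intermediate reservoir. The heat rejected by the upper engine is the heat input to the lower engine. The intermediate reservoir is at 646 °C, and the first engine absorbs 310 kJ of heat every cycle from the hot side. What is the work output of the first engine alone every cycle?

W₁ ≈ 154.6 kJ

T_H = 2841 °F → (2841 − 32) × 5/9 = 1560.56 °C = 1833.71 K.
T_m = 646 °C → 646 + 273.15 = 919.15 K.
First-stage efficiency η₁ = 1 − T_m/T_H = 1 − 919.15/1833.71 = 0.4987.
W₁ = η₁·Q_H = 0.4987 × 310 = 154.6 kJ.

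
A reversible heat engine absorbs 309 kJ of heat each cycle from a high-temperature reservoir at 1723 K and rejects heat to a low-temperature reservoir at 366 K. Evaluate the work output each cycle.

The Carnot efficiency is η = 1 − T_C/T_H = 1 − 366.00/1723.00 = 0.7876.
W = η·Q_H = 0.7876 × 309 = 243.4 kJ.

W ≈ 243.4 kJ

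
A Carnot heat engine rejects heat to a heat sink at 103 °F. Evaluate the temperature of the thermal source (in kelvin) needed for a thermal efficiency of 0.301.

T_H ≈ 447.2 K

T_C = 103 °F → (103 − 32) × 5/9 = 39.44 °C = 312.59 K.
From η = 1 − T_C/T_H, solving for T_H gives T_H = T_C/(1 − η) = 312.59/(1 − 0.301) = 447.2 K.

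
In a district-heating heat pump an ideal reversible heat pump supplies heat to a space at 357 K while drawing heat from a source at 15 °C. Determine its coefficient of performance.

T_C = 15 °C → 15 + 273.15 = 288.15 K.
The Carnot heat-pump COP is COP_HP = T_H/(T_H − T_C) = 357.00/(357.00 − 288.15) = 5.185.

COP_HP ≈ 5.185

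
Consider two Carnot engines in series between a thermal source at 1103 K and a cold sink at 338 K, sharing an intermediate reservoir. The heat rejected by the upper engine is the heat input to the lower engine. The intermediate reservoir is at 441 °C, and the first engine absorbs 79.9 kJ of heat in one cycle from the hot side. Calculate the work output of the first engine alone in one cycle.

T_m = 441 °C → 441 + 273.15 = 714.15 K.
First-stage efficiency η₁ = 1 − T_m/T_H = 1 − 714.15/1103.00 = 0.3525.
W₁ = η₁·Q_H = 0.3525 × 79.9 = 28.2 kJ.

W₁ ≈ 28.2 kJ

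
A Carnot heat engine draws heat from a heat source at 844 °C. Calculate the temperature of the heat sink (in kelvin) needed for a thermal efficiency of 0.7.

T_C ≈ 335.1 K

T_H = 844 °C → 844 + 273.15 = 1117.15 K.
From η = 1 − T_C/T_H, T_C = T_H·(1 − η) = 1117.15 × (1 − 0.7) = 335.1 K.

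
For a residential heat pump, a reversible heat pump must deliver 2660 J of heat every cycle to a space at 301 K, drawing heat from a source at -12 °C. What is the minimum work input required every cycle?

T_C = -12 °C → -12 + 273.15 = 261.15 K.
For a reversible heat pump, COP_HP = T_H/(T_H − T_C) = 301.00/39.85 = 7.5533.
W = Q_H/COP_HP = 2660/7.5533 = 352 J.

W_in ≈ 352 J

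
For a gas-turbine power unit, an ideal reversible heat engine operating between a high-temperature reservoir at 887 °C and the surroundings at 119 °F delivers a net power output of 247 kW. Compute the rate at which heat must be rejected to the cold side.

Q̇_C ≈ 94.7 kW

T_H = 887 °C → 887 + 273.15 = 1160.15 K.
T_C = 119 °F → (119 − 32) × 5/9 = 48.33 °C = 321.48 K.
Since the cycle is reversible, η = 1 − T_C/T_H = 1 − 321.48/1160.15 = 0.7229.
Since Q_C/Q_H = T_C/T_H and Q_H = W/η, Q_C = W·T_C/(T_H − T_C) = 247 × 321.48/838.67 = 94.7 kW.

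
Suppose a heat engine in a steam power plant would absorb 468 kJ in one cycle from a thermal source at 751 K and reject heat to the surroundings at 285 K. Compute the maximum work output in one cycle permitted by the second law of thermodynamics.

W_max ≈ 290 kJ

No engine can exceed the Carnot limit: η_max = 1 − T_C/T_H = 1 − 285.00/751.00 = 0.6205.
W_max = η_max · Q_H = 0.6205 × 468 = 290 kJ.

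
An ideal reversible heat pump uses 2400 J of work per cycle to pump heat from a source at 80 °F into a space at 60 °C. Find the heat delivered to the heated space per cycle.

T_H = 60 °C → 60 + 273.15 = 333.15 K.
T_C = 80 °F → (80 − 32) × 5/9 = 26.67 °C = 299.82 K.
COP_HP = T_H/(T_H − T_C) = 333.15/33.33 = 9.9945.
Q_H = COP_HP · W = 9.9945 × 2400 = 24000 J.

Q_H ≈ 24000 J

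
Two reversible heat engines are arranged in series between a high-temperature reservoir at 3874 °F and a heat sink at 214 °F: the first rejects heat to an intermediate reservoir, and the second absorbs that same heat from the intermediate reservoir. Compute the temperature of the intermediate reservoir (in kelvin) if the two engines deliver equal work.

T_H = 3874 °F → (3874 − 32) × 5/9 = 2134.44 °C = 2407.59 K.
T_C = 214 °F → (214 − 32) × 5/9 = 101.11 °C = 374.26 K.
For reversible stages Q_m = Q_H·(T_m/T_H). Setting W₁ = Q_H(1 − T_m/T_H) equal to W₂ = Q_m(1 − T_C/T_m) = Q_H·(T_m − T_C)/T_H gives T_H − T_m = T_m − T_C, so T_m = (T_H + T_C)/2 = (2407.59 + 374.26)/2 = 1391 K.

T_m ≈ 1391 K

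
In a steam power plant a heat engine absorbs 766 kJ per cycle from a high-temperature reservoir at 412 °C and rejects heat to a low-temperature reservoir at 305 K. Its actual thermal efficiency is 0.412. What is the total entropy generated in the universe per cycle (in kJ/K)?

T_H = 412 °C → 412 + 273.15 = 685.15 K.
W = η·Q_H = 0.412 × 766 = 315.6 kJ, so Q_C = Q_H − W = 450.4 kJ.
Reservoir entropy changes: ΔS_H = −Q_H/T_H = −766/685.15 = -1.118 kJ/K and ΔS_C = +Q_C/T_C = 450.4/305.00 = 1.477 kJ/K.
ΔS_univ = −Q_H/T_H + Q_C/T_C = 0.3587 kJ/K (> 0, since η = 0.412 < η_Carnot = 0.555).

ΔS_univ ≈ 0.3587 kJ/K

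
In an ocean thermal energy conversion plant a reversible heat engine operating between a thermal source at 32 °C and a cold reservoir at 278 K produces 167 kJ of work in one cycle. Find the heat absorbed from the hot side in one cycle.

Q_H ≈ 1877 kJ

T_H = 32 °C → 32 + 273.15 = 305.15 K.
The Carnot efficiency is η = 1 − T_C/T_H = 1 − 278.00/305.15 = 0.0890.
Q_H = W/η = 167/0.0890 = 1877 kJ.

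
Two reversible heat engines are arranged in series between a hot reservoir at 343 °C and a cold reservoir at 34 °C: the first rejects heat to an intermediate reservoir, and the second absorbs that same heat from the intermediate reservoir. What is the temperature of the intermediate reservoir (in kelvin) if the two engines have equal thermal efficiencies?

T_m ≈ 435 K

T_H = 343 °C → 343 + 273.15 = 616.15 K.
T_C = 34 °C → 34 + 273.15 = 307.15 K.
Equal efficiencies require 1 − T_m/T_H = 1 − T_C/T_m, i.e. T_m/T_H = T_C/T_m, so T_m = √(T_H·T_C) = √(616.15 × 307.15) = 435 K.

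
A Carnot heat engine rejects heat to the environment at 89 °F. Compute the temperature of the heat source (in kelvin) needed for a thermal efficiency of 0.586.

T_C = 89 °F → (89 − 32) × 5/9 = 31.67 °C = 304.82 K.
From η = 1 − T_C/T_H, solving for T_H gives T_H = T_C/(1 − η) = 304.82/(1 − 0.586) = 736 K.

T_H ≈ 736 K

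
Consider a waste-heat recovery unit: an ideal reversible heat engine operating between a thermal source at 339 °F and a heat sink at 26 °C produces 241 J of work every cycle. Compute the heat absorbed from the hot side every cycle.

Q_H ≈ 740 J

T_H = 339 °F → (339 − 32) × 5/9 = 170.56 °C = 443.71 K.
T_C = 26 °C → 26 + 273.15 = 299.15 K.
Carnot efficiency: η = 1 − T_C/T_H = 1 − 299.15/443.71 = 0.3258.
Q_H = W/η = 241/0.3258 = 740 J.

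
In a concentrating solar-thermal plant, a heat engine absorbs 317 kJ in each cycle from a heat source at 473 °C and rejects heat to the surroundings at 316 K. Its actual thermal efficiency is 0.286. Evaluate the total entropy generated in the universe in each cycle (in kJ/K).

T_H = 473 °C → 473 + 273.15 = 746.15 K.
W = η·Q_H = 0.286 × 317 = 90.66 kJ, so Q_C = Q_H − W = 226.3 kJ.
Reservoir entropy changes: ΔS_H = −Q_H/T_H = −317/746.15 = -0.4248 kJ/K and ΔS_C = +Q_C/T_C = 226.3/316.00 = 0.7163 kJ/K.
ΔS_univ = −Q_H/T_H + Q_C/T_C = 0.2914 kJ/K (> 0, since η = 0.286 < η_Carnot = 0.576).

ΔS_univ ≈ 0.2914 kJ/K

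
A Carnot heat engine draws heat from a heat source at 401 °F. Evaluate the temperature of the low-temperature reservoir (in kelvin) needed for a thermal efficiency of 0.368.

T_C ≈ 302.2 K

T_H = 401 °F → (401 − 32) × 5/9 = 205.00 °C = 478.15 K.
From η = 1 − T_C/T_H, T_C = T_H·(1 − η) = 478.15 × (1 − 0.368) = 302.2 K.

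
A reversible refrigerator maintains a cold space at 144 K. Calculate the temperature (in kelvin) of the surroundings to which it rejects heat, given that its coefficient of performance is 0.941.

COP_R = T_C/(T_H − T_C) ⇒ T_H = T_C·(1 + 1/COP_R) = 144.00 × (1 + 1/0.941) = 297 K.

T_H ≈ 297 K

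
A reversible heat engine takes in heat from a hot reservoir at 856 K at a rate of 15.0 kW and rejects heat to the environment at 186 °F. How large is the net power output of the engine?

T_C = 186 °F → (186 − 32) × 5/9 = 85.56 °C = 358.71 K.
Carnot efficiency: η = 1 − T_C/T_H = 1 − 358.71/856.00 = 0.5810.
W = η·Q_H = 0.5810 × 15.0 = 8.71 kW.

Ẇ ≈ 8.71 kW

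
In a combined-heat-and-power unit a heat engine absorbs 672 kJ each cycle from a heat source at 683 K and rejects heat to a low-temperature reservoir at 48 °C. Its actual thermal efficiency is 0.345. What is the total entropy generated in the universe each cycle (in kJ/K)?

ΔS_univ ≈ 0.387 kJ/K

T_C = 48 °C → 48 + 273.15 = 321.15 K.
W = η·Q_H = 0.345 × 672 = 231.8 kJ, so Q_C = Q_H − W = 440.2 kJ.
Reservoir entropy changes: ΔS_H = −Q_H/T_H = −672/683.00 = -0.9839 kJ/K and ΔS_C = +Q_C/T_C = 440.2/321.15 = 1.371 kJ/K.
ΔS_univ = −Q_H/T_H + Q_C/T_C = 0.387 kJ/K (> 0, since η = 0.345 < η_Carnot = 0.530).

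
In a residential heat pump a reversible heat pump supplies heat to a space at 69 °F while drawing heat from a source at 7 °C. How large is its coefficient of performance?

T_H = 69 °F → (69 − 32) × 5/9 = 20.56 °C = 293.71 K.
T_C = 7 °C → 7 + 273.15 = 280.15 K.
The Carnot heat-pump COP is COP_HP = T_H/(T_H − T_C) = 293.71/(293.71 − 280.15) = 21.7.

COP_HP ≈ 21.7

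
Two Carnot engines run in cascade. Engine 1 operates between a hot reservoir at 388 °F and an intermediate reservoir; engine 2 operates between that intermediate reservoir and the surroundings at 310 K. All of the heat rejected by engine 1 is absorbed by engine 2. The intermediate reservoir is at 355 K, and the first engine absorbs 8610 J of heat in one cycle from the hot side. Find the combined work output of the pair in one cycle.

W_total ≈ 2940 J

T_H = 388 °F → (388 − 32) × 5/9 = 197.78 °C = 470.93 K.
Two reversible stages in series are equivalent to a single Carnot engine between T_H and T_C, so η_total = 1 − T_C/T_H = 1 − 310.00/470.93 = 0.3417.
W_total = η_total · Q_H = 0.3417 × 8610 = 2940 J.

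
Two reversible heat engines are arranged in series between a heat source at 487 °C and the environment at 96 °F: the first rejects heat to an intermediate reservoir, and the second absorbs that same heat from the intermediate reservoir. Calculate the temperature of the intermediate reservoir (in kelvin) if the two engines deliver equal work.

T_H = 487 °C → 487 + 273.15 = 760.15 K.
T_C = 96 °F → (96 − 32) × 5/9 = 35.56 °C = 308.71 K.
For reversible stages Q_m = Q_H·(T_m/T_H). Setting W₁ = Q_H(1 − T_m/T_H) equal to W₂ = Q_m(1 − T_C/T_m) = Q_H·(T_m − T_C)/T_H gives T_H − T_m = T_m − T_C, so T_m = (T_H + T_C)/2 = (760.15 + 308.71)/2 = 534 K.

T_m ≈ 534 K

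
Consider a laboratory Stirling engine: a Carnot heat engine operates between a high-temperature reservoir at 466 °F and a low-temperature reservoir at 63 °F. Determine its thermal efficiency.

T_H = 466 °F → (466 − 32) × 5/9 = 241.11 °C = 514.26 K.
T_C = 63 °F → (63 − 32) × 5/9 = 17.22 °C = 290.37 K.
For a reversible engine, η = 1 − T_C/T_H = 1 − 290.37/514.26 = 0.4354.

η ≈ 0.4354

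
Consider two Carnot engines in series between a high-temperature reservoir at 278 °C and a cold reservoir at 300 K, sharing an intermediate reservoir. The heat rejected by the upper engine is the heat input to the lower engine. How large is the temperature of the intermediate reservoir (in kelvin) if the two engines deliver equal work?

T_H = 278 °C → 278 + 273.15 = 551.15 K.
For reversible stages Q_m = Q_H·(T_m/T_H). Setting W₁ = Q_H(1 − T_m/T_H) equal to W₂ = Q_m(1 − T_C/T_m) = Q_H·(T_m − T_C)/T_H gives T_H − T_m = T_m − T_C, so T_m = (T_H + T_C)/2 = (551.15 + 300.00)/2 = 426 K.

T_m ≈ 426 K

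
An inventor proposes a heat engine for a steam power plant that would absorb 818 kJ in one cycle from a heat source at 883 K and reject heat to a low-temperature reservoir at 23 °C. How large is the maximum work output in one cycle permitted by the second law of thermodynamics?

T_C = 23 °C → 23 + 273.15 = 296.15 K.
The second-law ceiling is the Carnot efficiency, η_max = 1 − T_C/T_H = 1 − 296.15/883.00 = 0.6646.
W_max = η_max · Q_H = 0.6646 × 818 = 544 kJ.

W_max ≈ 544 kJ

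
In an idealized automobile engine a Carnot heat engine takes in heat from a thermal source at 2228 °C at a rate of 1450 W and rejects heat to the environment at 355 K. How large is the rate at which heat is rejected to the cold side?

Q̇_C ≈ 206 W

T_H = 2228 °C → 2228 + 273.15 = 2501.15 K.
Since the cycle is reversible, η = 1 − T_C/T_H = 1 − 355.00/2501.15 = 0.8581.
For a reversible cycle Q_C/Q_H = T_C/T_H, so Q_C = 1450 × 355.00/2501.15 = 206 W.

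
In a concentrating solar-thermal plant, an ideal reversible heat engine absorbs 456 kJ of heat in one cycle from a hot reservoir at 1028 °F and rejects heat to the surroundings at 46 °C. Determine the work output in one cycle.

W ≈ 280 kJ

T_H = 1028 °F → (1028 − 32) × 5/9 = 553.33 °C = 826.48 K.
T_C = 46 °C → 46 + 273.15 = 319.15 K.
Since the cycle is reversible, η = 1 − T_C/T_H = 1 − 319.15/826.48 = 0.6138.
W = η·Q_H = 0.6138 × 456 = 280 kJ.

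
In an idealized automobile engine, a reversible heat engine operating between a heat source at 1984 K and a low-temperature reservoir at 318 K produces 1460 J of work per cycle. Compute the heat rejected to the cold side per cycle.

For a reversible engine, η = 1 − T_C/T_H = 1 − 318.00/1984.00 = 0.8397.
Since Q_C/Q_H = T_C/T_H and Q_H = W/η, Q_C = W·T_C/(T_H − T_C) = 1460 × 318.00/1666.00 = 279 J.

Q_C ≈ 279 J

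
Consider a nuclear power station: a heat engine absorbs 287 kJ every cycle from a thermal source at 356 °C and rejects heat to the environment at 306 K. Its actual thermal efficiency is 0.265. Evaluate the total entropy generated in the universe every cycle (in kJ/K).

ΔS_univ ≈ 0.2332 kJ/K

T_H = 356 °C → 356 + 273.15 = 629.15 K.
W = η·Q_H = 0.265 × 287 = 76.06 kJ, so Q_C = Q_H − W = 210.9 kJ.
Reservoir entropy changes: ΔS_H = −Q_H/T_H = −287/629.15 = -0.4562 kJ/K and ΔS_C = +Q_C/T_C = 210.9/306.00 = 0.6894 kJ/K.
ΔS_univ = −Q_H/T_H + Q_C/T_C = 0.2332 kJ/K (> 0, since η = 0.265 < η_Carnot = 0.514).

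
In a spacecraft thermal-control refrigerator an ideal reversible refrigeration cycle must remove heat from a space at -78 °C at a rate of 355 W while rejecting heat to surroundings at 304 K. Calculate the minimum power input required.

Ẇ_in ≈ 198.0 W

T_C = -78 °C → -78 + 273.15 = 195.15 K.
Carnot COP: COP_R = T_C/(T_H − T_C) = 195.15/108.85 = 1.7928.
W = Q_C/COP_R = 355/1.7928 = 198.0 W.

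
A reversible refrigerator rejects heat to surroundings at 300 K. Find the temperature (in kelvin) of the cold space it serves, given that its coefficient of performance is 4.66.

COP_R = T_C/(T_H − T_C) ⇒ T_C = T_H·COP_R/(1 + COP_R) = 300.00 × 4.66/(1 + 4.66) = 247 K.

T_C ≈ 247 K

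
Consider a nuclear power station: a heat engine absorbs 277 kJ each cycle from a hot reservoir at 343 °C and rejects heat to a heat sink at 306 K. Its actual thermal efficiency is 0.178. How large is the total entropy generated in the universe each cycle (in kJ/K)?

ΔS_univ ≈ 0.295 kJ/K

T_H = 343 °C → 343 + 273.15 = 616.15 K.
W = η·Q_H = 0.178 × 277 = 49.31 kJ, so Q_C = Q_H − W = 227.7 kJ.
Entropy balance on the reservoirs: −Q_H/T_H = -0.4496 kJ/K, +Q_C/T_C = 0.7441 kJ/K.
ΔS_univ = −Q_H/T_H + Q_C/T_C = 0.295 kJ/K (> 0, since η = 0.178 < η_Carnot = 0.503).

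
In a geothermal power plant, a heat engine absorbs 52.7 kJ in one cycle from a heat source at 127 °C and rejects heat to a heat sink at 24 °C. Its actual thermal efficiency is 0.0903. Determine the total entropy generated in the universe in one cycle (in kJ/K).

T_H = 127 °C → 127 + 273.15 = 400.15 K.
T_C = 24 °C → 24 + 273.15 = 297.15 K.
W = η·Q_H = 0.0903 × 52.7 = 4.759 kJ, so Q_C = Q_H − W = 47.94 kJ.
The hot reservoir loses entropy Q_H/T_H = 52.7/400.15 = 0.1317 kJ/K; the cold reservoir gains Q_C/T_C = 47.94/297.15 = 0.1613 kJ/K.
ΔS_univ = −Q_H/T_H + Q_C/T_C = 0.02964 kJ/K (> 0, since η = 0.0903 < η_Carnot = 0.257).

ΔS_univ ≈ 0.02964 kJ/K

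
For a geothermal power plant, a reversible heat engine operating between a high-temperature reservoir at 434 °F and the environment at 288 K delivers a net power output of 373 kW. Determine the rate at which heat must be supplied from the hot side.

Q̇_H ≈ 888.3 kW

T_H = 434 °F → (434 − 32) × 5/9 = 223.33 °C = 496.48 K.
For a reversible engine, η = 1 − T_C/T_H = 1 − 288.00/496.48 = 0.4199.
Q_H = W/η = 373/0.4199 = 888.3 kW.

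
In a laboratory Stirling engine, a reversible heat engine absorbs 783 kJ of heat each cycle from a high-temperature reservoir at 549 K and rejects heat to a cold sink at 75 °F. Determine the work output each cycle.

T_C = 75 °F → (75 − 32) × 5/9 = 23.89 °C = 297.04 K.
The Carnot efficiency is η = 1 − T_C/T_H = 1 − 297.04/549.00 = 0.4589.
W = η·Q_H = 0.4589 × 783 = 359.4 kJ.

W ≈ 359.4 kJ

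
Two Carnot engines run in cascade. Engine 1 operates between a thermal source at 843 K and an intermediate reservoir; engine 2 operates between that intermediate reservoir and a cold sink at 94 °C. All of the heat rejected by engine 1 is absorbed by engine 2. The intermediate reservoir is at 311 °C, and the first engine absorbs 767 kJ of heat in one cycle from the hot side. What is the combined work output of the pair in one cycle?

T_C = 94 °C → 94 + 273.15 = 367.15 K.
Two reversible stages in series are equivalent to a single Carnot engine between T_H and T_C, so η_total = 1 − T_C/T_H = 1 − 367.15/843.00 = 0.5645.
W_total = η_total · Q_H = 0.5645 × 767 = 433 kJ.

W_total ≈ 433 kJ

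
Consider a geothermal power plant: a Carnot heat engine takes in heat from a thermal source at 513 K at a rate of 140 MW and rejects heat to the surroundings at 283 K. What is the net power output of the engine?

Ẇ ≈ 62.8 MW

Carnot efficiency: η = 1 − T_C/T_H = 1 − 283.00/513.00 = 0.4483.
W = η·Q_H = 0.4483 × 140 = 62.8 MW.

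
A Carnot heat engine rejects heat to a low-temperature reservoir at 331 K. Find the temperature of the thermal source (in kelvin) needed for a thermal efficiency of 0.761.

From η = 1 − T_C/T_H, solving for T_H gives T_H = T_C/(1 − η) = 331.00/(1 − 0.761) = 1380 K.

T_H ≈ 1380 K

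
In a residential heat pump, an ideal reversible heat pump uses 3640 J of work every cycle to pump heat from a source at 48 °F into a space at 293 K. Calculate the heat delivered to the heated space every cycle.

T_C = 48 °F → (48 − 32) × 5/9 = 8.89 °C = 282.04 K.
The Carnot heat-pump COP is COP_HP = T_H/(T_H − T_C) = 293.00/10.96 = 26.7309.
Q_H = COP_HP · W = 26.7309 × 3640 = 97300 J.

Q_H ≈ 97300 J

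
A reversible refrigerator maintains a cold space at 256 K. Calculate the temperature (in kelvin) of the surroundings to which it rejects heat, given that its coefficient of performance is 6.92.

COP_R = T_C/(T_H − T_C) ⇒ T_H = T_C·(1 + 1/COP_R) = 256.00 × (1 + 1/6.92) = 293.0 K.

T_H ≈ 293.0 K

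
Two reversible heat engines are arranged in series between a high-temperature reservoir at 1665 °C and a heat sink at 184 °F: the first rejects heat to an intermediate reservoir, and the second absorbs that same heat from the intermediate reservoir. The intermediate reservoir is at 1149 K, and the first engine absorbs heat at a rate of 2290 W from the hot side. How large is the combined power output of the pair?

Ẇ_total ≈ 1867 W

T_H = 1665 °C → 1665 + 273.15 = 1938.15 K.
T_C = 184 °F → (184 − 32) × 5/9 = 84.44 °C = 357.59 K.
Two reversible stages in series are equivalent to a single Carnot engine between T_H and T_C, so η_total = 1 − T_C/T_H = 1 − 357.59/1938.15 = 0.8155.
W_total = η_total · Q_H = 0.8155 × 2290 = 1867 W.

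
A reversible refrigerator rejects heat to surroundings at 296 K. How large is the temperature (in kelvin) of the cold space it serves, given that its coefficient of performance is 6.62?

COP_R = T_C/(T_H − T_C) ⇒ T_C = T_H·COP_R/(1 + COP_R) = 296.00 × 6.62/(1 + 6.62) = 257.2 K.

T_C ≈ 257.2 K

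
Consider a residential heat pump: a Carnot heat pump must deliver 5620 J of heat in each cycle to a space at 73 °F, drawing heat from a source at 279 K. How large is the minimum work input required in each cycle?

W_in ≈ 321 J

T_H = 73 °F → (73 − 32) × 5/9 = 22.78 °C = 295.93 K.
The Carnot heat-pump COP is COP_HP = T_H/(T_H − T_C) = 295.93/16.93 = 17.4818.
W = Q_H/COP_HP = 5620/17.4818 = 321 J.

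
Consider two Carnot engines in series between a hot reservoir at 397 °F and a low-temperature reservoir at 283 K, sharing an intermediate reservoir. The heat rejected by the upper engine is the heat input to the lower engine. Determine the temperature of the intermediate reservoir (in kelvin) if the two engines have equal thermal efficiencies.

T_m ≈ 367.0 K

T_H = 397 °F → (397 − 32) × 5/9 = 202.78 °C = 475.93 K.
Equal efficiencies require 1 − T_m/T_H = 1 − T_C/T_m, i.e. T_m/T_H = T_C/T_m, so T_m = √(T_H·T_C) = √(475.93 × 283.00) = 367.0 K.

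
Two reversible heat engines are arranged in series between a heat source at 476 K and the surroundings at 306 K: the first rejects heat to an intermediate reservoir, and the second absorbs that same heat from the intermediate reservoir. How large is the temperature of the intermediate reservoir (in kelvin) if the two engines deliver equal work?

For reversible stages Q_m = Q_H·(T_m/T_H). Setting W₁ = Q_H(1 − T_m/T_H) equal to W₂ = Q_m(1 − T_C/T_m) = Q_H·(T_m − T_C)/T_H gives T_H − T_m = T_m − T_C, so T_m = (T_H + T_C)/2 = (476.00 + 306.00)/2 = 391.0 K.

T_m ≈ 391.0 K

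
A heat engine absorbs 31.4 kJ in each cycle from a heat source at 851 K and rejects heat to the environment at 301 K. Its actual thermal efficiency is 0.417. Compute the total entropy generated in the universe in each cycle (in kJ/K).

W = η·Q_H = 0.417 × 31.4 = 13.09 kJ, so Q_C = Q_H − W = 18.31 kJ.
The hot reservoir loses entropy Q_H/T_H = 31.4/851.00 = 0.03690 kJ/K; the cold reservoir gains Q_C/T_C = 18.31/301.00 = 0.06082 kJ/K.
ΔS_univ = −Q_H/T_H + Q_C/T_C = 0.0239 kJ/K (> 0, since η = 0.417 < η_Carnot = 0.646).

ΔS_univ ≈ 0.0239 kJ/K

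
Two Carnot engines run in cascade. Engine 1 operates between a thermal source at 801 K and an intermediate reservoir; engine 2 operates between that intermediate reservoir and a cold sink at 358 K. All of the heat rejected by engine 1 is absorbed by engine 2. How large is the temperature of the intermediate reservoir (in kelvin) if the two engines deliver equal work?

T_m ≈ 579.5 K

For reversible stages Q_m = Q_H·(T_m/T_H). Setting W₁ = Q_H(1 − T_m/T_H) equal to W₂ = Q_m(1 − T_C/T_m) = Q_H·(T_m − T_C)/T_H gives T_H − T_m = T_m − T_C, so T_m = (T_H + T_C)/2 = (801.00 + 358.00)/2 = 579.5 K.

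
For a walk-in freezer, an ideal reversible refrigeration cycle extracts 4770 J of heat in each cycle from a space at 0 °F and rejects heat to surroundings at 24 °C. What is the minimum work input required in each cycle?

W_in ≈ 780 J

T_H = 24 °C → 24 + 273.15 = 297.15 K.
T_C = 0 °F → (0 − 32) × 5/9 = -17.78 °C = 255.37 K.
For a reversible refrigerator, COP_R = T_C/(T_H − T_C) = 255.37/41.78 = 6.1126.
W = Q_C/COP_R = 4770/6.1126 = 780 J.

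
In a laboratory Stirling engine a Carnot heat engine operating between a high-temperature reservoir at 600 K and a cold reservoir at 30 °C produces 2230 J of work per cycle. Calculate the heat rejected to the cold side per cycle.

T_C = 30 °C → 30 + 273.15 = 303.15 K.
The Carnot efficiency is η = 1 − T_C/T_H = 1 − 303.15/600.00 = 0.4948.
Since Q_C/Q_H = T_C/T_H and Q_H = W/η, Q_C = W·T_C/(T_H − T_C) = 2230 × 303.15/296.85 = 2280 J.

Q_C ≈ 2280 J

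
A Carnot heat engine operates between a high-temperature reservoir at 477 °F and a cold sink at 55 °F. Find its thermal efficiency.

η ≈ 0.451

T_H = 477 °F → (477 − 32) × 5/9 = 247.22 °C = 520.37 K.
T_C = 55 °F → (55 − 32) × 5/9 = 12.78 °C = 285.93 K.
Since the cycle is reversible, η = 1 − T_C/T_H = 1 − 285.93/520.37 = 0.451.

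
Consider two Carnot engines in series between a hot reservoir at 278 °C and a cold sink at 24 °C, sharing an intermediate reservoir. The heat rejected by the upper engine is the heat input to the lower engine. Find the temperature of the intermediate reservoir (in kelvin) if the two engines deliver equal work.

T_H = 278 °C → 278 + 273.15 = 551.15 K.
T_C = 24 °C → 24 + 273.15 = 297.15 K.
For reversible stages Q_m = Q_H·(T_m/T_H). Setting W₁ = Q_H(1 − T_m/T_H) equal to W₂ = Q_m(1 − T_C/T_m) = Q_H·(T_m − T_C)/T_H gives T_H − T_m = T_m − T_C, so T_m = (T_H + T_C)/2 = (551.15 + 297.15)/2 = 424.1 K.

T_m ≈ 424.1 K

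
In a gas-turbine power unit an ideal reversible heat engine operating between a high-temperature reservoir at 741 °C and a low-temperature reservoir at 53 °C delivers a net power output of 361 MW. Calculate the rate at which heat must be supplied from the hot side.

T_H = 741 °C → 741 + 273.15 = 1014.15 K.
T_C = 53 °C → 53 + 273.15 = 326.15 K.
For a reversible engine, η = 1 − T_C/T_H = 1 − 326.15/1014.15 = 0.6784.
Q_H = W/η = 361/0.6784 = 532.1 MW.

Q̇_H ≈ 532.1 MW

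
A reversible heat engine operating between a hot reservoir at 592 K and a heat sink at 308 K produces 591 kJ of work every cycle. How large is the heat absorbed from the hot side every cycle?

Carnot efficiency: η = 1 − T_C/T_H = 1 − 308.00/592.00 = 0.4797.
Q_H = W/η = 591/0.4797 = 1230 kJ.

Q_H ≈ 1230 kJ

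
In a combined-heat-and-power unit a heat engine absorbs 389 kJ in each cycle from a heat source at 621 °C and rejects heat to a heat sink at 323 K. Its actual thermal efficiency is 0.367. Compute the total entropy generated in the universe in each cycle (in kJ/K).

T_H = 621 °C → 621 + 273.15 = 894.15 K.
W = η·Q_H = 0.367 × 389 = 142.8 kJ, so Q_C = Q_H − W = 246.2 kJ.
Entropy balance on the reservoirs: −Q_H/T_H = -0.4351 kJ/K, +Q_C/T_C = 0.7623 kJ/K.
ΔS_univ = −Q_H/T_H + Q_C/T_C = 0.3273 kJ/K (> 0, since η = 0.367 < η_Carnot = 0.639).

ΔS_univ ≈ 0.3273 kJ/K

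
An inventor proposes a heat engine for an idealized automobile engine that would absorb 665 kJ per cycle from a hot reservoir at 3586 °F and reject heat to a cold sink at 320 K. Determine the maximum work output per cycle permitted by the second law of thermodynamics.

W_max ≈ 570.3 kJ

T_H = 3586 °F → (3586 − 32) × 5/9 = 1974.44 °C = 2247.59 K.
The second-law ceiling is the Carnot efficiency, η_max = 1 − T_C/T_H = 1 − 320.00/2247.59 = 0.8576.
W_max = η_max · Q_H = 0.8576 × 665 = 570.3 kJ.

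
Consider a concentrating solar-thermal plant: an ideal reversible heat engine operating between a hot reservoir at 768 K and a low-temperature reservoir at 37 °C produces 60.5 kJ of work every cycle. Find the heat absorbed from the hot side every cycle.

T_C = 37 °C → 37 + 273.15 = 310.15 K.
The Carnot efficiency is η = 1 − T_C/T_H = 1 − 310.15/768.00 = 0.5962.
Q_H = W/η = 60.5/0.5962 = 101 kJ.

Q_H ≈ 101 kJ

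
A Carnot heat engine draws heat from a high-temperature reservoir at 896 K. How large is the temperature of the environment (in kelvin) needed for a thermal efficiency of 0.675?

T_C ≈ 291 K

From η = 1 − T_C/T_H, T_C = T_H·(1 − η) = 896.00 × (1 − 0.675) = 291 K.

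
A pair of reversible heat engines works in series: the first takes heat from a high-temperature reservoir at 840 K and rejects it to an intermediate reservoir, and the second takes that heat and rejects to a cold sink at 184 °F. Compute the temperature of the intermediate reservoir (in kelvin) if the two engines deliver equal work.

T_C = 184 °F → (184 − 32) × 5/9 = 84.44 °C = 357.59 K.
For reversible stages Q_m = Q_H·(T_m/T_H). Setting W₁ = Q_H(1 − T_m/T_H) equal to W₂ = Q_m(1 − T_C/T_m) = Q_H·(T_m − T_C)/T_H gives T_H − T_m = T_m − T_C, so T_m = (T_H + T_C)/2 = (840.00 + 357.59)/2 = 599 K.

T_m ≈ 599 K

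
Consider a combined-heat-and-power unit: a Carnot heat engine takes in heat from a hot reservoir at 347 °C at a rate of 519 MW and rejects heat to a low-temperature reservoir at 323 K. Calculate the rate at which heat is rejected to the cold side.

Q̇_C ≈ 270.3 MW

T_H = 347 °C → 347 + 273.15 = 620.15 K.
Carnot efficiency: η = 1 − T_C/T_H = 1 − 323.00/620.15 = 0.4792.
For a reversible cycle Q_C/Q_H = T_C/T_H, so Q_C = 519 × 323.00/620.15 = 270.3 MW.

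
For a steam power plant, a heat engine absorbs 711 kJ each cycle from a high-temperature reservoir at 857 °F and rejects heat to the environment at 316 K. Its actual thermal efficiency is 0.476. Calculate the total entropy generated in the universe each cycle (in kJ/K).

T_H = 857 °F → (857 − 32) × 5/9 = 458.33 °C = 731.48 K.
W = η·Q_H = 0.476 × 711 = 338.4 kJ, so Q_C = Q_H − W = 372.6 kJ.
The hot reservoir loses entropy Q_H/T_H = 711/731.48 = 0.9720 kJ/K; the cold reservoir gains Q_C/T_C = 372.6/316.00 = 1.179 kJ/K.
ΔS_univ = −Q_H/T_H + Q_C/T_C = 0.207 kJ/K (> 0, since η = 0.476 < η_Carnot = 0.568).

ΔS_univ ≈ 0.207 kJ/K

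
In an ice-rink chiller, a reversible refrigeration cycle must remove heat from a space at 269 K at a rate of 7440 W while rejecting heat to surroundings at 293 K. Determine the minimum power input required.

For a reversible refrigerator, COP_R = T_C/(T_H − T_C) = 269.00/24.00 = 11.2083.
W = Q_C/COP_R = 7440/11.2083 = 664 W.

Ẇ_in ≈ 664 W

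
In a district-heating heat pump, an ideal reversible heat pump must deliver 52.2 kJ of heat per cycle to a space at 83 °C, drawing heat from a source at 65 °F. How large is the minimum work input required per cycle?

T_H = 83 °C → 83 + 273.15 = 356.15 K.
T_C = 65 °F → (65 − 32) × 5/9 = 18.33 °C = 291.48 K.
For a reversible heat pump, COP_HP = T_H/(T_H − T_C) = 356.15/64.67 = 5.5075.
W = Q_H/COP_HP = 52.2/5.5075 = 9.478 kJ.

W_in ≈ 9.478 kJ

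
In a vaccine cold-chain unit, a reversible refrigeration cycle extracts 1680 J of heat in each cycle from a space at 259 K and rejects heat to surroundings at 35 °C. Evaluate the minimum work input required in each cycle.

T_H = 35 °C → 35 + 273.15 = 308.15 K.
COP_R = T_C/(T_H − T_C) = 259.00/49.15 = 5.2696.
W = Q_C/COP_R = 1680/5.2696 = 319 J.

W_in ≈ 319 J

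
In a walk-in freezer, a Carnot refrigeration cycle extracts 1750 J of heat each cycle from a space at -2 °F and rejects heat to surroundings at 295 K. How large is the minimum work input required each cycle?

W_in ≈ 280 J

T_C = -2 °F → (-2 − 32) × 5/9 = -18.89 °C = 254.26 K.
For a reversible refrigerator, COP_R = T_C/(T_H − T_C) = 254.26/40.74 = 6.2412.
W = Q_C/COP_R = 1750/6.2412 = 280 J.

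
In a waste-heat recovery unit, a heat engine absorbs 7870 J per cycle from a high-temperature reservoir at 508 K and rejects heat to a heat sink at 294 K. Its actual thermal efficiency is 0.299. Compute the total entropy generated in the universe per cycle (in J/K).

W = η·Q_H = 0.299 × 7870 = 2353 J, so Q_C = Q_H − W = 5517 J.
Reservoir entropy changes: ΔS_H = −Q_H/T_H = −7870/508.00 = -15.49 J/K and ΔS_C = +Q_C/T_C = 5517/294.00 = 18.76 J/K.
ΔS_univ = −Q_H/T_H + Q_C/T_C = 3.27 J/K (> 0, since η = 0.299 < η_Carnot = 0.421).

ΔS_univ ≈ 3.27 J/K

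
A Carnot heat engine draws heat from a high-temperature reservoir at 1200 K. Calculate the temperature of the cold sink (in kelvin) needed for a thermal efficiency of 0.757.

From η = 1 − T_C/T_H, T_C = T_H·(1 − η) = 1200.00 × (1 − 0.757) = 292 K.

T_C ≈ 292 K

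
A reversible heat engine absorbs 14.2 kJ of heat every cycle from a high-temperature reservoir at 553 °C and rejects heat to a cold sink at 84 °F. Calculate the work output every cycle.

W ≈ 9.01 kJ

T_H = 553 °C → 553 + 273.15 = 826.15 K.
T_C = 84 °F → (84 − 32) × 5/9 = 28.89 °C = 302.04 K.
η_rev = 1 − T_C/T_H = 1 − 302.04/826.15 = 0.6344.
W = η·Q_H = 0.6344 × 14.2 = 9.01 kJ.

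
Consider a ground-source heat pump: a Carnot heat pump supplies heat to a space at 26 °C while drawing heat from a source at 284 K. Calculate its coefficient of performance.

COP_HP ≈ 19.75

T_H = 26 °C → 26 + 273.15 = 299.15 K.
The Carnot heat-pump COP is COP_HP = T_H/(T_H − T_C) = 299.15/(299.15 − 284.00) = 19.75.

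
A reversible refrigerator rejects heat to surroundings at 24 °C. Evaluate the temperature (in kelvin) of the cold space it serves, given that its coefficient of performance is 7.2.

T_H = 24 °C → 24 + 273.15 = 297.15 K.
COP_R = T_C/(T_H − T_C) ⇒ T_C = T_H·COP_R/(1 + COP_R) = 297.15 × 7.2/(1 + 7.2) = 260.9 K.

T_C ≈ 260.9 K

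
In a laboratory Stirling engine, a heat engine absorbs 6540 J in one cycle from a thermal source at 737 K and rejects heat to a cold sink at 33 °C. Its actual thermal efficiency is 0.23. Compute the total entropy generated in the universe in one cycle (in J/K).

T_C = 33 °C → 33 + 273.15 = 306.15 K.
W = η·Q_H = 0.23 × 6540 = 1504 J, so Q_C = Q_H − W = 5036 J.
Reservoir entropy changes: ΔS_H = −Q_H/T_H = −6540/737.00 = -8.874 J/K and ΔS_C = +Q_C/T_C = 5036/306.15 = 16.45 J/K.
ΔS_univ = −Q_H/T_H + Q_C/T_C = 7.575 J/K (> 0, since η = 0.23 < η_Carnot = 0.585).

ΔS_univ ≈ 7.575 J/K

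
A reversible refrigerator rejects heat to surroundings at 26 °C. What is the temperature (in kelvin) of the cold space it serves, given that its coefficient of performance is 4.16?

T_C ≈ 241.2 K

T_H = 26 °C → 26 + 273.15 = 299.15 K.
COP_R = T_C/(T_H − T_C) ⇒ T_C = T_H·COP_R/(1 + COP_R) = 299.15 × 4.16/(1 + 4.16) = 241.2 K.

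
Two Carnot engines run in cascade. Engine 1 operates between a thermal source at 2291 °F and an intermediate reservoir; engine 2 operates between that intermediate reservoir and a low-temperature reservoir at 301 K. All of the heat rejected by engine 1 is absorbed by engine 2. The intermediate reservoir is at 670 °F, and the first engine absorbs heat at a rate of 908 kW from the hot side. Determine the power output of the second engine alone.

Ẇ₂ ≈ 194.1 kW

T_H = 2291 °F → (2291 − 32) × 5/9 = 1255.00 °C = 1528.15 K.
T_m = 670 °F → (670 − 32) × 5/9 = 354.44 °C = 627.59 K.
Heat entering the second stage: Q_m = Q_H·(T_m/T_H) = 908 × 627.59/1528.15 = 372.9 kW.
Second-stage efficiency η₂ = 1 − T_C/T_m = 1 − 301.00/627.59 = 0.5204, so W₂ = η₂·Q_m = 194.1 kW.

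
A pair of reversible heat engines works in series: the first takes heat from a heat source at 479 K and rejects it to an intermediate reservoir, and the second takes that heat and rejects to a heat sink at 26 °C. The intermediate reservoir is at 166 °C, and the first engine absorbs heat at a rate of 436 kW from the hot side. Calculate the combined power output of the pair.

Ẇ_total ≈ 164 kW

T_C = 26 °C → 26 + 273.15 = 299.15 K.
Two reversible stages in series are equivalent to a single Carnot engine between T_H and T_C, so η_total = 1 − T_C/T_H = 1 − 299.15/479.00 = 0.3755.
W_total = η_total · Q_H = 0.3755 × 436 = 164 kW.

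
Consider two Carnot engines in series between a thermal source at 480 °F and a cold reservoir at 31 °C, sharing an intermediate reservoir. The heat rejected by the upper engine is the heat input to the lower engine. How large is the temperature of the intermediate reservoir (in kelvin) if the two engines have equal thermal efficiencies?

T_H = 480 °F → (480 − 32) × 5/9 = 248.89 °C = 522.04 K.
T_C = 31 °C → 31 + 273.15 = 304.15 K.
Equal efficiencies require 1 − T_m/T_H = 1 − T_C/T_m, i.e. T_m/T_H = T_C/T_m, so T_m = √(T_H·T_C) = √(522.04 × 304.15) = 398.5 K.

T_m ≈ 398.5 K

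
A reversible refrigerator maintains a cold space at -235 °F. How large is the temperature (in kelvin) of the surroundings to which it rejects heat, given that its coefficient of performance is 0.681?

T_C = -235 °F → (-235 − 32) × 5/9 = -148.33 °C = 124.82 K.
COP_R = T_C/(T_H − T_C) ⇒ T_H = T_C·(1 + 1/COP_R) = 124.82 × (1 + 1/0.681) = 308.1 K.

T_H ≈ 308.1 K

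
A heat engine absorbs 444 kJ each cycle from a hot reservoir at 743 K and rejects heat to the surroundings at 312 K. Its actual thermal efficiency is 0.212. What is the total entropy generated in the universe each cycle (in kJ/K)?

ΔS_univ ≈ 0.524 kJ/K

W = η·Q_H = 0.212 × 444 = 94.13 kJ, so Q_C = Q_H − W = 349.9 kJ.
The hot reservoir loses entropy Q_H/T_H = 444/743.00 = 0.5976 kJ/K; the cold reservoir gains Q_C/T_C = 349.9/312.00 = 1.121 kJ/K.
ΔS_univ = −Q_H/T_H + Q_C/T_C = 0.524 kJ/K (> 0, since η = 0.212 < η_Carnot = 0.580).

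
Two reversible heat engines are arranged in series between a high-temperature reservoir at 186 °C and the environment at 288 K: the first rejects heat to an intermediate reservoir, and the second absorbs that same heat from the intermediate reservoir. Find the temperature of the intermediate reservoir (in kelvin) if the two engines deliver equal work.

T_m ≈ 373.6 K

T_H = 186 °C → 186 + 273.15 = 459.15 K.
For reversible stages Q_m = Q_H·(T_m/T_H). Setting W₁ = Q_H(1 − T_m/T_H) equal to W₂ = Q_m(1 − T_C/T_m) = Q_H·(T_m − T_C)/T_H gives T_H − T_m = T_m − T_C, so T_m = (T_H + T_C)/2 = (459.15 + 288.00)/2 = 373.6 K.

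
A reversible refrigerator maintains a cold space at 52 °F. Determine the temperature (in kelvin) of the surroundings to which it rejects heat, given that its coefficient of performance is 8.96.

T_H ≈ 316.0 K

T_C = 52 °F → (52 − 32) × 5/9 = 11.11 °C = 284.26 K.
COP_R = T_C/(T_H − T_C) ⇒ T_H = T_C·(1 + 1/COP_R) = 284.26 × (1 + 1/8.96) = 316.0 K.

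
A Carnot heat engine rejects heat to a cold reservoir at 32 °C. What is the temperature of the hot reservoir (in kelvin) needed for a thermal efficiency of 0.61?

T_C = 32 °C → 32 + 273.15 = 305.15 K.
From η = 1 − T_C/T_H, solving for T_H gives T_H = T_C/(1 − η) = 305.15/(1 − 0.61) = 782 K.

T_H ≈ 782 K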